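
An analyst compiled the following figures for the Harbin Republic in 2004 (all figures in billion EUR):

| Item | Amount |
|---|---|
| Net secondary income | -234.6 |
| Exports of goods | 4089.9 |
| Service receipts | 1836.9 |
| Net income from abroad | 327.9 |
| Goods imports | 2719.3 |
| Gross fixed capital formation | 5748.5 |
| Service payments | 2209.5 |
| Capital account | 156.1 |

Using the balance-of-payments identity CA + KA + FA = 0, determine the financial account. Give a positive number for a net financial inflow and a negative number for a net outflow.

-1247.4

Goods balance = 4089.9 - 2719.3 = 1370.6
Services balance = 1836.9 - 2209.5 = -372.6
Trade balance (goods + services) = 1370.6 + (-372.6) = 998.0
Net primary income = 327.9
Net secondary income = -234.6
Current account = 998.0 + 327.9 + (-234.6) = 1091.3
Financial account = -(1091.3 + 156.1) = -1247.4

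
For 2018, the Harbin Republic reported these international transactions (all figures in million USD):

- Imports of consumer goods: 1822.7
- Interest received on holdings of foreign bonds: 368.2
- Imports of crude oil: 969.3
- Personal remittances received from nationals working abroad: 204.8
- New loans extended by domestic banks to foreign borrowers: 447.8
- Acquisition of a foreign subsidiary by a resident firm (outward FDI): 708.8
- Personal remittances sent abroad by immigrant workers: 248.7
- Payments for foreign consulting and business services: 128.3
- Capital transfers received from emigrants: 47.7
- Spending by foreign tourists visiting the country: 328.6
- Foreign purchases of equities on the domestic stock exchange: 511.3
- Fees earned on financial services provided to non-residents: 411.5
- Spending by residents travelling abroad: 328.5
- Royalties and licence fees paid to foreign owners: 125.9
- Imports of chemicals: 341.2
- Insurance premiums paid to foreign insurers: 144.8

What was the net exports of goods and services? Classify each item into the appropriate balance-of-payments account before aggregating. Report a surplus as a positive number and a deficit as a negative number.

Goods: -341.2 - 1822.7 - 969.3 = -3133.2
Services: 328.6 + 411.5 - 144.8 - 128.3 - 328.5 - 125.9 = 12.6
Trade balance = -3133.2 + 12.6 = -3120.6
(Excluded from the trade balance — primary income: interest received on holdings of foreign bonds 368.2; secondary income: personal remittances received from nationals working abroad 204.8, personal remittances sent abroad by immigrant workers 248.7; financial account: new loans extended by domestic banks to foreign borrowers 447.8, acquisition of a foreign subsidiary by a resident firm (outward FDI) 708.8, foreign purchases of equities on the domestic stock exchange 511.3; capital account: capital transfers received from emigrants 47.7.)

-3120.6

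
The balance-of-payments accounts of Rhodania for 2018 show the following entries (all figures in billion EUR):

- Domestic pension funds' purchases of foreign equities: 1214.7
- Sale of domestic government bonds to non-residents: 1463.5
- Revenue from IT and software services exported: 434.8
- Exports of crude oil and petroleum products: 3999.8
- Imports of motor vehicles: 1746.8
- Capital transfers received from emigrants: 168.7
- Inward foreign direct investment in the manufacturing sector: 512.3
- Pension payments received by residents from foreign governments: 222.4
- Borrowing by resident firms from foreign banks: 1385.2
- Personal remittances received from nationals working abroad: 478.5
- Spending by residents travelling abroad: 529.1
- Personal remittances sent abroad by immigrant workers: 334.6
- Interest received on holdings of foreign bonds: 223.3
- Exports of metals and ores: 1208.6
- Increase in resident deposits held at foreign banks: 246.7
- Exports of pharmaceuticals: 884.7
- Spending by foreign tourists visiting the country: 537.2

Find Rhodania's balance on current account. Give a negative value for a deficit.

5378.8

Goods: 884.7 + 3999.8 + 1208.6 - 1746.8 = 4346.3
Services: 537.2 + 434.8 - 529.1 = 442.9
Primary income: 223.3
Secondary income: 222.4 + 478.5 - 334.6 = 366.3
Current account = 4346.3 + 442.9 + 223.3 + 366.3 = 5378.8
(Excluded from the current account — financial account: domestic pension funds' purchases of foreign equities 1214.7, sale of domestic government bonds to non-residents 1463.5, inward foreign direct investment in the manufacturing sector 512.3, borrowing by resident firms from foreign banks 1385.2, increase in resident deposits held at foreign banks 246.7; capital account: capital transfers received from emigrants 168.7.)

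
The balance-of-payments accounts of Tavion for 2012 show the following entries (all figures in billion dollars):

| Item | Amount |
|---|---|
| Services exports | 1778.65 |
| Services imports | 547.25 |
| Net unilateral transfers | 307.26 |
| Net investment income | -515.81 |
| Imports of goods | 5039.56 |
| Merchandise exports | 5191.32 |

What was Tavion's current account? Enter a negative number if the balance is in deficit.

1174.61

Goods balance = 5191.32 - 5039.56 = 151.76
Services balance = 1778.65 - 547.25 = 1231.40
Trade balance (goods + services) = 151.76 + 1231.40 = 1383.16
Net primary income = -515.81
Net secondary income = 307.26
Current account = 1383.16 + (-515.81) + 307.26 = 1174.61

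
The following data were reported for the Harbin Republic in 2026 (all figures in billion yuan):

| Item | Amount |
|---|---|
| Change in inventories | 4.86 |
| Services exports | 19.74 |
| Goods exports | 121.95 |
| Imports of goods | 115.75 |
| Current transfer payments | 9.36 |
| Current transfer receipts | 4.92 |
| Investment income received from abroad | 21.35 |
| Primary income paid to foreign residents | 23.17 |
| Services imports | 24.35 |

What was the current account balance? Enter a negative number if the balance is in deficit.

-4.67

Goods balance = 121.95 - 115.75 = 6.20
Services balance = 19.74 - 24.35 = -4.61
Trade balance (goods + services) = 6.20 + (-4.61) = 1.59
Net primary income = 21.35 - 23.17 = -1.82
Net secondary income = 4.92 - 9.36 = -4.44
Current account = 1.59 + (-1.82) + (-4.44) = -4.67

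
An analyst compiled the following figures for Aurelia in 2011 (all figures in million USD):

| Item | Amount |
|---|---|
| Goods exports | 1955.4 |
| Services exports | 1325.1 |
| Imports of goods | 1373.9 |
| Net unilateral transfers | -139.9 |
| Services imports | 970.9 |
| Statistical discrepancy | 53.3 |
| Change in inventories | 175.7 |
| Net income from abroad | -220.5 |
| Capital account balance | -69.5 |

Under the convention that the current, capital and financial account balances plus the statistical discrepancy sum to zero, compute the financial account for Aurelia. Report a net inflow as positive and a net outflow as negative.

-559.1

Goods balance = 1955.4 - 1373.9 = 581.5
Services balance = 1325.1 - 970.9 = 354.2
Trade balance (goods + services) = 581.5 + 354.2 = 935.7
Net primary income = -220.5
Net secondary income = -139.9
Current account = 935.7 + (-220.5) + (-139.9) = 575.3
Financial account = -(575.3 + (-69.5) + 53.3) = -559.1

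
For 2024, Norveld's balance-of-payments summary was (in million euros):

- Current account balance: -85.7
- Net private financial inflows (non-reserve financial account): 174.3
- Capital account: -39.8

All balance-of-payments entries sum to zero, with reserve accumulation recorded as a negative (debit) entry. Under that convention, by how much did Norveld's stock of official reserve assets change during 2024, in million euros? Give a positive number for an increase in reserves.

48.8

Official reserve transactions balance = -((-85.7) + (-39.8) + 174.3) = -48.8
An accumulation of reserves is recorded as a debit (negative entry), so the change in the stock of reserves is the negative of that balance.
Change in official reserves = -(-48.8) = 48.8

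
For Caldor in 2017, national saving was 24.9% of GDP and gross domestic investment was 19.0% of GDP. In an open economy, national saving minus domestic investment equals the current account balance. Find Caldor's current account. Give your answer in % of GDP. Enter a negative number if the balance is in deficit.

CA = S - I = 24.9 - 19.0 = 5.9

5.9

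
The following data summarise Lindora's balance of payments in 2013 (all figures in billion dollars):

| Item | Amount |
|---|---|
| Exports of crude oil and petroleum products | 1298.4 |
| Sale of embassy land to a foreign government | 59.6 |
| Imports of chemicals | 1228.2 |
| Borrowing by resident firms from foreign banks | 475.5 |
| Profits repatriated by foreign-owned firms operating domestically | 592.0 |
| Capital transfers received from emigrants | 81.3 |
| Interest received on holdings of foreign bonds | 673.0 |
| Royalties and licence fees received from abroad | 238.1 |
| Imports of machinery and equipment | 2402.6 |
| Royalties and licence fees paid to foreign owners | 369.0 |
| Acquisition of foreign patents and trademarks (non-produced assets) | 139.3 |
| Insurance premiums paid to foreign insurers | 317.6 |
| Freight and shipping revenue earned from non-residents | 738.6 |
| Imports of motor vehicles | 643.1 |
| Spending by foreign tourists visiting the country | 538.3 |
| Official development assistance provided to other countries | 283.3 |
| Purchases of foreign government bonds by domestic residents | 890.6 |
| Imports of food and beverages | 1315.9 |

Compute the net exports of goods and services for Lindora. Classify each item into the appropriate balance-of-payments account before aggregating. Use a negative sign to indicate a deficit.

-3463.0

Goods: -643.1 - 2402.6 - 1315.9 + 1298.4 - 1228.2 = -4291.4
Services: 538.3 + 738.6 - 317.6 + 238.1 - 369.0 = 828.4
Trade balance = -4291.4 + 828.4 = -3463.0
(Excluded from the trade balance — capital account: sale of embassy land to a foreign government 59.6, capital transfers received from emigrants 81.3, acquisition of foreign patents and trademarks (non-produced assets) 139.3; financial account: borrowing by resident firms from foreign banks 475.5, purchases of foreign government bonds by domestic residents 890.6; primary income: profits repatriated by foreign-owned firms operating domestically 592.0, interest received on holdings of foreign bonds 673.0; secondary income: official development assistance provided to other countries 283.3.)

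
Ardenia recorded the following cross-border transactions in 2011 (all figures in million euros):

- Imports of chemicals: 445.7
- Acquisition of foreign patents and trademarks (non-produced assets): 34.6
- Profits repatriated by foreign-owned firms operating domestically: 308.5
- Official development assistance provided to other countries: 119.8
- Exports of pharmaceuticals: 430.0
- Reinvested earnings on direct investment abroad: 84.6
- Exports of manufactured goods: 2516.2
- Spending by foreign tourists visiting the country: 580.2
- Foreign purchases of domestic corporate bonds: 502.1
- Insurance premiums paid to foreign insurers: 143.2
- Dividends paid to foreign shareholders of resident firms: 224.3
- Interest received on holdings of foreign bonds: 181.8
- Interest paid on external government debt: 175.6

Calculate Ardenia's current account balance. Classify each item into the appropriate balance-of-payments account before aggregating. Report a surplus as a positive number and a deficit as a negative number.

2375.7

Goods: 430.0 - 445.7 + 2516.2 = 2500.5
Services: 580.2 - 143.2 = 437.0
Primary income: -175.6 + 84.6 + 181.8 - 224.3 - 308.5 = -442.0
Secondary income: -119.8
Current account = 2500.5 + 437.0 + (-442.0) + (-119.8) = 2375.7
(Excluded from the current account — capital account: acquisition of foreign patents and trademarks (non-produced assets) 34.6; financial account: foreign purchases of domestic corporate bonds 502.1.)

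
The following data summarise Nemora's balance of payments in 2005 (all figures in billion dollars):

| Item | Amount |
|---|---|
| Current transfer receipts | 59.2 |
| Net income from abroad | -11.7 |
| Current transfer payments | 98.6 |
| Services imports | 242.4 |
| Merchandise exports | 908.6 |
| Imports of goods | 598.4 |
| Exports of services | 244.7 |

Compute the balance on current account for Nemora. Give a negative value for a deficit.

Goods balance = 908.6 - 598.4 = 310.2
Services balance = 244.7 - 242.4 = 2.3
Trade balance (goods + services) = 310.2 + 2.3 = 312.5
Net primary income = -11.7
Net secondary income = 59.2 - 98.6 = -39.4
Current account = 312.5 + (-11.7) + (-39.4) = 261.4

261.4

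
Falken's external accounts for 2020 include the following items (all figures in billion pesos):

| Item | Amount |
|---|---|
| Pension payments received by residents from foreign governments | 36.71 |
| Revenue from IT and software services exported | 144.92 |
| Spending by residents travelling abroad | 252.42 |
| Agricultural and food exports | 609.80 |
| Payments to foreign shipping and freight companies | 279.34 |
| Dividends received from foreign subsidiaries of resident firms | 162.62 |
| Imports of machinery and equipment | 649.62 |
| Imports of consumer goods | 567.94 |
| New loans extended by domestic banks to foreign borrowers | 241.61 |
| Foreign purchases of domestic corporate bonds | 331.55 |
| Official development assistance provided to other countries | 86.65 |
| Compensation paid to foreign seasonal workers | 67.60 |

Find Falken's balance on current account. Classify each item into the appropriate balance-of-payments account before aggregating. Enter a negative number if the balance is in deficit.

Goods: -567.94 - 649.62 + 609.80 = -607.76
Services: -252.42 - 279.34 + 144.92 = -386.84
Primary income: 162.62 - 67.60 = 95.02
Secondary income: 36.71 - 86.65 = -49.94
Current account = (-607.76) + (-386.84) + 95.02 + (-49.94) = -949.52
(Excluded from the current account — financial account: new loans extended by domestic banks to foreign borrowers 241.61, foreign purchases of domestic corporate bonds 331.55.)

-949.52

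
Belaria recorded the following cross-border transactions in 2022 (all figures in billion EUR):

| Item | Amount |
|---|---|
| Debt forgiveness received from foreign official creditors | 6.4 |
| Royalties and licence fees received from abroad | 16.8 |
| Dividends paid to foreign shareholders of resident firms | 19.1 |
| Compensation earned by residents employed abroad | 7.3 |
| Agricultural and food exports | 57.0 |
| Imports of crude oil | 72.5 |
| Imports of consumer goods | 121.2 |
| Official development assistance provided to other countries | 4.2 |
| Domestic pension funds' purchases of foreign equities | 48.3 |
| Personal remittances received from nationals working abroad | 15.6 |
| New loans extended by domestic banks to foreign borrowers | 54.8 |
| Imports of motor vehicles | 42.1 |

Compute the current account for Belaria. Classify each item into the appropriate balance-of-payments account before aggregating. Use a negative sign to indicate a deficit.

Goods: -42.1 - 121.2 - 72.5 + 57.0 = -178.8
Services: 16.8
Primary income: 7.3 - 19.1 = -11.8
Secondary income: -4.2 + 15.6 = 11.4
Current account = (-178.8) + 16.8 + (-11.8) + 11.4 = -162.4
(Excluded from the current account — capital account: debt forgiveness received from foreign official creditors 6.4; financial account: domestic pension funds' purchases of foreign equities 48.3, new loans extended by domestic banks to foreign borrowers 54.8.)

-162.4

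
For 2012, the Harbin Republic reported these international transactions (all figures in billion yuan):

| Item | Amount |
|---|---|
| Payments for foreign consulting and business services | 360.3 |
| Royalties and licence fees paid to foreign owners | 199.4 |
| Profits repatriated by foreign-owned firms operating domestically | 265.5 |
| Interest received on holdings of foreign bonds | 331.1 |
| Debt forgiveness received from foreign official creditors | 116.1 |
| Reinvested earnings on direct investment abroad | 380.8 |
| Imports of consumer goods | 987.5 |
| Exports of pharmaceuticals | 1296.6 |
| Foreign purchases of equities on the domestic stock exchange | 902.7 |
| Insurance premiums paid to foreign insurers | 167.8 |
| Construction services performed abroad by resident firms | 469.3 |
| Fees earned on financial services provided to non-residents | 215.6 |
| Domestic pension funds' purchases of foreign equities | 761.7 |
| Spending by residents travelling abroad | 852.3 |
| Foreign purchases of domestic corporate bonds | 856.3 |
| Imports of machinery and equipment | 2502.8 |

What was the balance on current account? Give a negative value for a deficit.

-2642.2

Goods: 1296.6 - 987.5 - 2502.8 = -2193.7
Services: -360.3 + 215.6 - 852.3 - 199.4 - 167.8 + 469.3 = -894.9
Primary income: 380.8 - 265.5 + 331.1 = 446.4
Current account = (-2193.7) + (-894.9) + 446.4 = -2642.2
(Excluded from the current account — capital account: debt forgiveness received from foreign official creditors 116.1; financial account: foreign purchases of equities on the domestic stock exchange 902.7, domestic pension funds' purchases of foreign equities 761.7, foreign purchases of domestic corporate bonds 856.3.)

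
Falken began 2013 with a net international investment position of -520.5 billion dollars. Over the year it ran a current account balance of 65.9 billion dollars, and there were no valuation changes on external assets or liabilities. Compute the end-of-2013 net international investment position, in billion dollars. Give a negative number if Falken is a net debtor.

-454.6

With no valuation effects, change in NIIP = current account = 65.9
End-of-year NIIP = -520.5 + 65.9 = -454.6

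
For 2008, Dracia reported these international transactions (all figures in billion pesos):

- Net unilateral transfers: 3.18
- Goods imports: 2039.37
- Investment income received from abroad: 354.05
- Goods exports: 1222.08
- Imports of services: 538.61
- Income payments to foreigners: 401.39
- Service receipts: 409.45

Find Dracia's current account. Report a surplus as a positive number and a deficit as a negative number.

Goods balance = 1222.08 - 2039.37 = -817.29
Services balance = 409.45 - 538.61 = -129.16
Trade balance (goods + services) = -817.29 + (-129.16) = -946.45
Net primary income = 354.05 - 401.39 = -47.34
Net secondary income = 3.18
Current account = -946.45 + (-47.34) + 3.18 = -990.61

-990.61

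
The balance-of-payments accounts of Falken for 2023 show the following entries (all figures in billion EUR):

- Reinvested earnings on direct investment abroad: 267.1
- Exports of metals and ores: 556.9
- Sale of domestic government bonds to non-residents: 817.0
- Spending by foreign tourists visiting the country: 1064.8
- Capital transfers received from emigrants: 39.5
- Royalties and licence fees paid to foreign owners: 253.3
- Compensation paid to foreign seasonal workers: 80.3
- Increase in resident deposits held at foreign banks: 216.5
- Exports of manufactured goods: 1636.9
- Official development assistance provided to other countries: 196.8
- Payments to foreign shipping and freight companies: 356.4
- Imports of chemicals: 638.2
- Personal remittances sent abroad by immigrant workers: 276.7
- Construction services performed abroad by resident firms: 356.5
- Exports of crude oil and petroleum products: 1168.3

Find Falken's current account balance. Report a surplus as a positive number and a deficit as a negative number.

3248.8

Goods: -638.2 + 556.9 + 1168.3 + 1636.9 = 2723.9
Services: 1064.8 - 356.4 - 253.3 + 356.5 = 811.6
Primary income: -80.3 + 267.1 = 186.8
Secondary income: -196.8 - 276.7 = -473.5
Current account = 2723.9 + 811.6 + 186.8 + (-473.5) = 3248.8
(Excluded from the current account — financial account: sale of domestic government bonds to non-residents 817.0, increase in resident deposits held at foreign banks 216.5; capital account: capital transfers received from emigrants 39.5.)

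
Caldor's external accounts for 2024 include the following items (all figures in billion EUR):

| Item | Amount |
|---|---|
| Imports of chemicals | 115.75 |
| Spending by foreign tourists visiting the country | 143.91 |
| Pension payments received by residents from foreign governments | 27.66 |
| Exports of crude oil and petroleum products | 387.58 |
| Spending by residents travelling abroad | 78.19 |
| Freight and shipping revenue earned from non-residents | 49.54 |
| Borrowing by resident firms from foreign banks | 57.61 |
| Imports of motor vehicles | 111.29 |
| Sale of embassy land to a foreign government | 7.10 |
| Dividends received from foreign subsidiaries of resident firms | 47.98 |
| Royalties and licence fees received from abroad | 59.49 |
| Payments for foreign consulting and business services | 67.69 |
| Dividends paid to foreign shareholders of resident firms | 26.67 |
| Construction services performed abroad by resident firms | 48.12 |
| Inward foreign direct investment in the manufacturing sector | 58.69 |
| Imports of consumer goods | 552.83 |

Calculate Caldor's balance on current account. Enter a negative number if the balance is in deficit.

-188.14

Goods: -552.83 - 111.29 - 115.75 + 387.58 = -392.29
Services: -67.69 + 49.54 + 59.49 - 78.19 + 143.91 + 48.12 = 155.18
Primary income: -26.67 + 47.98 = 21.31
Secondary income: 27.66
Current account = (-392.29) + 155.18 + 21.31 + 27.66 = -188.14
(Excluded from the current account — financial account: borrowing by resident firms from foreign banks 57.61, inward foreign direct investment in the manufacturing sector 58.69; capital account: sale of embassy land to a foreign government 7.10.)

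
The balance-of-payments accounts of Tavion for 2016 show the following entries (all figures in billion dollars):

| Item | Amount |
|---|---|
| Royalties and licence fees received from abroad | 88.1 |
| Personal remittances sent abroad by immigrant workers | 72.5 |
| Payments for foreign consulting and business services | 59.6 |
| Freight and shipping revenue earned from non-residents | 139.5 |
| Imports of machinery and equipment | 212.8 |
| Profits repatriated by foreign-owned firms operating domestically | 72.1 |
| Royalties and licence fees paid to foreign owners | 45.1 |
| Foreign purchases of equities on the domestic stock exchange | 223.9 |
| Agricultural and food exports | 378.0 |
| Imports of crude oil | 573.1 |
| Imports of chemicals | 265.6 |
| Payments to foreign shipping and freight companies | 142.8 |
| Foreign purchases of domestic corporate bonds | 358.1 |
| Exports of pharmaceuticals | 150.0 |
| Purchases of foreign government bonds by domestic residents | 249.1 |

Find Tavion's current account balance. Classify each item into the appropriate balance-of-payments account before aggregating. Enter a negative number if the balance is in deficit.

-688.0

Goods: -212.8 + 378.0 + 150.0 - 265.6 - 573.1 = -523.5
Services: -59.6 + 139.5 - 45.1 + 88.1 - 142.8 = -19.9
Primary income: -72.1
Secondary income: -72.5
Current account = (-523.5) + (-19.9) + (-72.1) + (-72.5) = -688.0
(Excluded from the current account — financial account: foreign purchases of equities on the domestic stock exchange 223.9, foreign purchases of domestic corporate bonds 358.1, purchases of foreign government bonds by domestic residents 249.1.)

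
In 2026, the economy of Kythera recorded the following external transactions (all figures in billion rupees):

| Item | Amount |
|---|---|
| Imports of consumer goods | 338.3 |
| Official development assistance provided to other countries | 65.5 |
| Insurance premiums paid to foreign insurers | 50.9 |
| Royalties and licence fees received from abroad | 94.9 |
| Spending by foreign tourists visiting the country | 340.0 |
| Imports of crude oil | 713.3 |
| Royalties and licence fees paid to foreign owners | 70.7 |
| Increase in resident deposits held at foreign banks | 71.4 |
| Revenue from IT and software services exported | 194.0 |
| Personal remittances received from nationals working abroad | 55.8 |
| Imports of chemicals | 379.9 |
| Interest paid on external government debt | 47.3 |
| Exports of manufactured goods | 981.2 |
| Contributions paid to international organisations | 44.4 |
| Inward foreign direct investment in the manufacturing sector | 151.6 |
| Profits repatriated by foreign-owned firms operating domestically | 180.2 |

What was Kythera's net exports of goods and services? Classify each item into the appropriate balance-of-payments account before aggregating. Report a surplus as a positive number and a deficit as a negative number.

57.0

Goods: -379.9 - 338.3 - 713.3 + 981.2 = -450.3
Services: -70.7 + 340.0 - 50.9 + 94.9 + 194.0 = 507.3
Trade balance = -450.3 + 507.3 = 57.0
(Excluded from the trade balance — secondary income: official development assistance provided to other countries 65.5, personal remittances received from nationals working abroad 55.8, contributions paid to international organisations 44.4; financial account: increase in resident deposits held at foreign banks 71.4, inward foreign direct investment in the manufacturing sector 151.6; primary income: interest paid on external government debt 47.3, profits repatriated by foreign-owned firms operating domestically 180.2.)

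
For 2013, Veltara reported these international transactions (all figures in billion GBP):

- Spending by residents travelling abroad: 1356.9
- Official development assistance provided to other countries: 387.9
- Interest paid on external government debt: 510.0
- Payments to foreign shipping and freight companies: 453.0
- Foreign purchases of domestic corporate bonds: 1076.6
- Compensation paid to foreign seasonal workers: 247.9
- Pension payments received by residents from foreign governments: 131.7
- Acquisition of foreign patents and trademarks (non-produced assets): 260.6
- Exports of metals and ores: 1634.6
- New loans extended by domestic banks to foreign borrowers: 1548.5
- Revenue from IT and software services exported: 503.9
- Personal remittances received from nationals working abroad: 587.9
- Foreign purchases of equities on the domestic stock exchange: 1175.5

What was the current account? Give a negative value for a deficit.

-97.6

Goods: 1634.6
Services: -453.0 - 1356.9 + 503.9 = -1306.0
Primary income: -247.9 - 510.0 = -757.9
Secondary income: -387.9 + 131.7 + 587.9 = 331.7
Current account = 1634.6 + (-1306.0) + (-757.9) + 331.7 = -97.6
(Excluded from the current account — financial account: foreign purchases of domestic corporate bonds 1076.6, new loans extended by domestic banks to foreign borrowers 1548.5, foreign purchases of equities on the domestic stock exchange 1175.5; capital account: acquisition of foreign patents and trademarks (non-produced assets) 260.6.)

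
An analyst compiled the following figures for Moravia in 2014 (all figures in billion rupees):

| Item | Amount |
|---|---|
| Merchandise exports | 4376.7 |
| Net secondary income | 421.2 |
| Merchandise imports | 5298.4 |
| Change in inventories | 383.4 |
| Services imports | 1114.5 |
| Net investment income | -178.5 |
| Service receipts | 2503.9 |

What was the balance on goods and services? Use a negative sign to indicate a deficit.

Goods balance = 4376.7 - 5298.4 = -921.7
Services balance = 2503.9 - 1114.5 = 1389.4
Trade balance (goods + services) = -921.7 + 1389.4 = 467.7

467.7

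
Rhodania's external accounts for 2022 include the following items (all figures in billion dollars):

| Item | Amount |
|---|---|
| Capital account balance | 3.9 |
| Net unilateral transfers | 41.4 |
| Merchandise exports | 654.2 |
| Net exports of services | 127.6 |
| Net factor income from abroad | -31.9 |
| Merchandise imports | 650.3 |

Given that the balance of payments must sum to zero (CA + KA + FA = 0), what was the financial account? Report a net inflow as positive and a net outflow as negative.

-144.9

Goods balance = 654.2 - 650.3 = 3.9
Services balance = 127.6
Trade balance (goods + services) = 3.9 + 127.6 = 131.5
Net primary income = -31.9
Net secondary income = 41.4
Current account = 131.5 + (-31.9) + 41.4 = 141.0
Financial account = -(141.0 + 3.9) = -144.9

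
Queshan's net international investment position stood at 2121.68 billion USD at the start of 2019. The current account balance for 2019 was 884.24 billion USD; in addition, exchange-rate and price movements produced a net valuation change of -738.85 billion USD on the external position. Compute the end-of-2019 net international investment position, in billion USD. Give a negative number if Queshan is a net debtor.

2267.07

Change in NIIP = current account + net valuation change = 884.24 + (-738.85) = 145.39
End-of-year NIIP = 2121.68 + 145.39 = 2267.07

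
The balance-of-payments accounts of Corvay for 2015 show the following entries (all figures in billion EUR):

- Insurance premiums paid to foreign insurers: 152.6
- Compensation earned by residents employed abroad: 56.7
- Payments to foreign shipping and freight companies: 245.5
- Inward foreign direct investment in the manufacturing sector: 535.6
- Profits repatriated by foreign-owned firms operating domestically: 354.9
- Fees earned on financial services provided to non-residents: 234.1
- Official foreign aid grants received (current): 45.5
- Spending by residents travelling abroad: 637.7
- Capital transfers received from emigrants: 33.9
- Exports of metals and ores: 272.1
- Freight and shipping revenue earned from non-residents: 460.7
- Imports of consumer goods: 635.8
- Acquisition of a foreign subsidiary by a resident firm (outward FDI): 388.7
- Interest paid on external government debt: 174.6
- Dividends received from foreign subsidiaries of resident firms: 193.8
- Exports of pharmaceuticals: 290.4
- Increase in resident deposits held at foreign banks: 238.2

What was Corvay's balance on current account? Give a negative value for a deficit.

-647.8

Goods: -635.8 + 290.4 + 272.1 = -73.3
Services: 234.1 + 460.7 - 637.7 - 245.5 - 152.6 = -341.0
Primary income: 193.8 - 174.6 - 354.9 + 56.7 = -279.0
Secondary income: 45.5
Current account = (-73.3) + (-341.0) + (-279.0) + 45.5 = -647.8
(Excluded from the current account — financial account: inward foreign direct investment in the manufacturing sector 535.6, acquisition of a foreign subsidiary by a resident firm (outward FDI) 388.7, increase in resident deposits held at foreign banks 238.2; capital account: capital transfers received from emigrants 33.9.)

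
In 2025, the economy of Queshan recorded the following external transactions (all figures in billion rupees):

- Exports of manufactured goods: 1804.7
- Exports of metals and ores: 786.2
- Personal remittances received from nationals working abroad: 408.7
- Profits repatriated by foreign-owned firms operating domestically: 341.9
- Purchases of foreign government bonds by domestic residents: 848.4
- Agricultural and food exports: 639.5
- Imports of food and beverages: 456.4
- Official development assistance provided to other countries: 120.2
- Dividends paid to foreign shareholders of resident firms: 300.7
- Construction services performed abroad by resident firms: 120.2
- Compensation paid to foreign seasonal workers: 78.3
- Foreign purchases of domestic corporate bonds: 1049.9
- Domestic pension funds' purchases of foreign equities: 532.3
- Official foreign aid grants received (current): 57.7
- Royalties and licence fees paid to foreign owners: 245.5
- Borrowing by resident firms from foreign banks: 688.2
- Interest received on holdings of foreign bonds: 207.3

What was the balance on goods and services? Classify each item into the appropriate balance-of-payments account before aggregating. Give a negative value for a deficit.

Goods: -456.4 + 639.5 + 1804.7 + 786.2 = 2774.0
Services: 120.2 - 245.5 = -125.3
Trade balance = 2774.0 + (-125.3) = 2648.7
(Excluded from the trade balance — secondary income: personal remittances received from nationals working abroad 408.7, official development assistance provided to other countries 120.2, official foreign aid grants received (current) 57.7; primary income: profits repatriated by foreign-owned firms operating domestically 341.9, dividends paid to foreign shareholders of resident firms 300.7, compensation paid to foreign seasonal workers 78.3, interest received on holdings of foreign bonds 207.3; financial account: purchases of foreign government bonds by domestic residents 848.4, foreign purchases of domestic corporate bonds 1049.9, domestic pension funds' purchases of foreign equities 532.3, borrowing by resident firms from foreign banks 688.2.)

2648.7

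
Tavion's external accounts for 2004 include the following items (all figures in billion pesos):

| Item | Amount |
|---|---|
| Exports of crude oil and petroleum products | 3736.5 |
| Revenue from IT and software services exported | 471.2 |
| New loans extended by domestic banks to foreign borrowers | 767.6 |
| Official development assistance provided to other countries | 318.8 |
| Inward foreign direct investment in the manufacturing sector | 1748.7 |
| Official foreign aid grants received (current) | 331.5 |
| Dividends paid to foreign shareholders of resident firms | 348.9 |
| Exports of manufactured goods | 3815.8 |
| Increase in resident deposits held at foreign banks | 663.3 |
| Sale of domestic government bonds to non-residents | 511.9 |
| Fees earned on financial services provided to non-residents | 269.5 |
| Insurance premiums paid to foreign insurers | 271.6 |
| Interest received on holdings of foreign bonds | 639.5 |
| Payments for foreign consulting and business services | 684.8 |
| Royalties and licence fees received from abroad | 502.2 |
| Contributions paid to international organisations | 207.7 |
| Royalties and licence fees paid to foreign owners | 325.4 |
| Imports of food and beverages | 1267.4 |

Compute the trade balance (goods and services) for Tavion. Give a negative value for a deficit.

6246.0

Goods: 3736.5 + 3815.8 - 1267.4 = 6284.9
Services: -684.8 + 502.2 - 271.6 + 269.5 - 325.4 + 471.2 = -38.9
Trade balance = 6284.9 + (-38.9) = 6246.0
(Excluded from the trade balance — financial account: new loans extended by domestic banks to foreign borrowers 767.6, inward foreign direct investment in the manufacturing sector 1748.7, increase in resident deposits held at foreign banks 663.3, sale of domestic government bonds to non-residents 511.9; secondary income: official development assistance provided to other countries 318.8, official foreign aid grants received (current) 331.5, contributions paid to international organisations 207.7; primary income: dividends paid to foreign shareholders of resident firms 348.9, interest received on holdings of foreign bonds 639.5.)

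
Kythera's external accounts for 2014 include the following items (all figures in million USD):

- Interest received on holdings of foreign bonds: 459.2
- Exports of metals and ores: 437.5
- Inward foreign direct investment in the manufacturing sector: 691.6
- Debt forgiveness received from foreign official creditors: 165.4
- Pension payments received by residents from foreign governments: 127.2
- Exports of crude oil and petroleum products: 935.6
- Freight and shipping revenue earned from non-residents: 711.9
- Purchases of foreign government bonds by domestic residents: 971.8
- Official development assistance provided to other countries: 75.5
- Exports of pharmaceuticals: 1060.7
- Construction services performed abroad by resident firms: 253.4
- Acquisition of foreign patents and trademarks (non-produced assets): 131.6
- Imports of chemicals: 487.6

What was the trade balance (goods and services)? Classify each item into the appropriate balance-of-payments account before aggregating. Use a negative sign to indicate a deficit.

2911.5

Goods: 437.5 - 487.6 + 1060.7 + 935.6 = 1946.2
Services: 711.9 + 253.4 = 965.3
Trade balance = 1946.2 + 965.3 = 2911.5
(Excluded from the trade balance — primary income: interest received on holdings of foreign bonds 459.2; financial account: inward foreign direct investment in the manufacturing sector 691.6, purchases of foreign government bonds by domestic residents 971.8; capital account: debt forgiveness received from foreign official creditors 165.4, acquisition of foreign patents and trademarks (non-produced assets) 131.6; secondary income: pension payments received by residents from foreign governments 127.2, official development assistance provided to other countries 75.5.)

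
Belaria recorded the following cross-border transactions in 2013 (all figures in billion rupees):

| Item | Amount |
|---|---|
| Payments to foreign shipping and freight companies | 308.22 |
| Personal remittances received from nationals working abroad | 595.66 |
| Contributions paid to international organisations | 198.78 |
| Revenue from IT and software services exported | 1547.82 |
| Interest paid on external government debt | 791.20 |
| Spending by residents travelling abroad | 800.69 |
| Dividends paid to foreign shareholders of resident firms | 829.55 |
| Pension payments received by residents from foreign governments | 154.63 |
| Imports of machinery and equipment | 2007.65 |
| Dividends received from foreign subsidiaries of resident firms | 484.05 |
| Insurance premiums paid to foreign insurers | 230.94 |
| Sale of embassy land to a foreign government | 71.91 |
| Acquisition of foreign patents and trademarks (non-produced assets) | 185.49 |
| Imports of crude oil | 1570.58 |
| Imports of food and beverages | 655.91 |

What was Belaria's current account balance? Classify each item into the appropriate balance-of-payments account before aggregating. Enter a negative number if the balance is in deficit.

-4611.36

Goods: -1570.58 - 2007.65 - 655.91 = -4234.14
Services: -230.94 - 308.22 - 800.69 + 1547.82 = 207.97
Primary income: -829.55 - 791.20 + 484.05 = -1136.70
Secondary income: 595.66 - 198.78 + 154.63 = 551.51
Current account = (-4234.14) + 207.97 + (-1136.70) + 551.51 = -4611.36
(Excluded from the current account — capital account: sale of embassy land to a foreign government 71.91, acquisition of foreign patents and trademarks (non-produced assets) 185.49.)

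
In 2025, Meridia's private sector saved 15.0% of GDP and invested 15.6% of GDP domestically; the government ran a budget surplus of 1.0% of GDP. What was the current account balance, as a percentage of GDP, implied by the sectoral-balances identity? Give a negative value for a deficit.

By the sectoral-balances identity, CA = (S_private - I) + (T - G).
Private balance = 15.0 - 15.6 = -0.6
Government balance (T - G) = 1.0
CA = -0.6 + 1.0 = 0.4

0.4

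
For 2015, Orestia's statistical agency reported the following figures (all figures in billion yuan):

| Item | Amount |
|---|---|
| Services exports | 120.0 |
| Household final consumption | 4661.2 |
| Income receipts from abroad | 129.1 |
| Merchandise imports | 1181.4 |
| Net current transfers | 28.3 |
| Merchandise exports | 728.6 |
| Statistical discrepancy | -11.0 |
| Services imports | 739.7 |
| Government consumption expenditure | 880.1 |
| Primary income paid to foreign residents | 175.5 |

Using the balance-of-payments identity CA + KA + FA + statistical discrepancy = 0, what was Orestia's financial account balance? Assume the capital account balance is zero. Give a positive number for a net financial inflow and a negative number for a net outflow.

Goods balance = 728.6 - 1181.4 = -452.8
Services balance = 120.0 - 739.7 = -619.7
Trade balance (goods + services) = -452.8 + (-619.7) = -1072.5
Net primary income = 129.1 - 175.5 = -46.4
Net secondary income = 28.3
Current account = -1072.5 + (-46.4) + 28.3 = -1090.6
Financial account = -(-1090.6 + (-11.0)) = 1101.6

1101.6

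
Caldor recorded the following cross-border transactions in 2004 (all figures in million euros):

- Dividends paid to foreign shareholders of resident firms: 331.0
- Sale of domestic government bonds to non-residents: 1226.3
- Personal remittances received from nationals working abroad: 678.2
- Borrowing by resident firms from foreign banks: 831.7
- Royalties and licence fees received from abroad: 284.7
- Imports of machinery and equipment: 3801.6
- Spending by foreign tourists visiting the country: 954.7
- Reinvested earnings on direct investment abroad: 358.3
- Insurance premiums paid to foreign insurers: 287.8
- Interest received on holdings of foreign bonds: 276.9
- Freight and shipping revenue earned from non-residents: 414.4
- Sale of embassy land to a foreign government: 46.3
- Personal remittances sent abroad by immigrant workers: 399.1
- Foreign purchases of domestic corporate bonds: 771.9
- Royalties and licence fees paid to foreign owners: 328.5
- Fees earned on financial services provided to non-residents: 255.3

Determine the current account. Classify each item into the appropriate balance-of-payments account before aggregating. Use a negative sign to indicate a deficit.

Goods: -3801.6
Services: 255.3 + 284.7 - 287.8 + 414.4 + 954.7 - 328.5 = 1292.8
Primary income: 358.3 + 276.9 - 331.0 = 304.2
Secondary income: 678.2 - 399.1 = 279.1
Current account = (-3801.6) + 1292.8 + 304.2 + 279.1 = -1925.5
(Excluded from the current account — financial account: sale of domestic government bonds to non-residents 1226.3, borrowing by resident firms from foreign banks 831.7, foreign purchases of domestic corporate bonds 771.9; capital account: sale of embassy land to a foreign government 46.3.)

-1925.5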